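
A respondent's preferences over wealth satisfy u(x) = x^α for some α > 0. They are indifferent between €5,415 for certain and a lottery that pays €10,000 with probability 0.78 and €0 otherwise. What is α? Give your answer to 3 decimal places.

The lottery's expected utility is 0.78·u(10000) + 0.22·u(0) = 0.78·10000^α (since u(0) = 0 for α > 0).
Setting u(5415) equal to that: 5415^α = 0.78·10000^α ⇒ (5415/10000)^α = 0.78.
Taking logs: α·ln(5415/10000) = ln(0.78), so α = -0.248461 / -0.613412 ≈ 0.405.

α ≈ 0.405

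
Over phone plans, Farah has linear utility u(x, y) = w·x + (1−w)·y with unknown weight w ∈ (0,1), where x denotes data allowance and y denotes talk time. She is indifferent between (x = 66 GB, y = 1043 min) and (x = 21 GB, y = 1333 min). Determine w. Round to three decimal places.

Equating utilities: w·66 + (1−w)·1043 = w·21 + (1−w)·1333.
w·(66−21) = (1−w)·(1333−1043), i.e. w·45 = (1−w)·290.
Hence w = 290/(45+290) = 290/335 = 0.866.

w = 0.866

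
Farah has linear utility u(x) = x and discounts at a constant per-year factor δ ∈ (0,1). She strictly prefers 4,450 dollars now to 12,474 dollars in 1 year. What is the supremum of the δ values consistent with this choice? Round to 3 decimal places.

δ < 0.357

Under u(x) = x this choice says 4450 > δ·12474.
Dividing through by 12474 gives δ < 0.35674.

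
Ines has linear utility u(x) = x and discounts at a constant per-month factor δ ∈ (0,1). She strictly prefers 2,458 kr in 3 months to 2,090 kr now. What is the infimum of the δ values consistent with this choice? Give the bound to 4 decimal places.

δ > 0.9474

Comparing present values: 2090 < δ^3·2458.
Hence δ^3 > 2090/2458 = 0.85028, and x ↦ x^(1/3) is increasing on (0,∞).
δ > 0.85028^(1/3) = 0.9474.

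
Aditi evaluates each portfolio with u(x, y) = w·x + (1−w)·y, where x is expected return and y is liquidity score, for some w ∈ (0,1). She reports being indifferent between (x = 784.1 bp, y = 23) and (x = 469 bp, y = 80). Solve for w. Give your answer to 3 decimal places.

w = 0.153

u(784.1,23) = u(469,80) means w·784.1 + (1−w)·23 = w·469 + (1−w)·80.
w·(784.1−469) = (1−w)·(80−23), i.e. w·315.1 = (1−w)·57.
Hence w = 57/(315.1+57) = 57/372.1 = 0.153.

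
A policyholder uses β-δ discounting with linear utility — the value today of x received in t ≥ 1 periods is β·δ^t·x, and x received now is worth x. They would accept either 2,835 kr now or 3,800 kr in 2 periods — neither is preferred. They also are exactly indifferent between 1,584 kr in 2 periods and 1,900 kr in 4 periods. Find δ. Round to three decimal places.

δ ≈ 0.913

Both payoffs in the second observation are in the future, so β drops out: δ^2·1584 = δ^4·1900 ⇒ δ^2 = 1584/1900 = 0.83368, so δ = 0.91306.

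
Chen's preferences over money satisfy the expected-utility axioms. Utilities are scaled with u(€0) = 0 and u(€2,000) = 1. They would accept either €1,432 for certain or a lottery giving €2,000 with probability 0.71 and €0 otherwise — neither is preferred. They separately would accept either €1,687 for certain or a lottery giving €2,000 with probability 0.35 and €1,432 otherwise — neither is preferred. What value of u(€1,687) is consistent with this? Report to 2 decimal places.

0.81

From the first indifference, u(€1,432) = 0.71·u(€2,000) + 0.29·u(€0) = 0.71·1 + 0.29·0 = 0.71.
Chaining: u(€1,687) = 0.35·1.00 + 0.65·0.71 = 0.8115.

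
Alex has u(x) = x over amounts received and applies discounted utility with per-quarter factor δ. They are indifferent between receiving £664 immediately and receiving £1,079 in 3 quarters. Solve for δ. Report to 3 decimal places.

The payoff in 3 quarters is discounted by δ^3, so u(664) = δ^3·u(1079) and δ^3 = u(664)/u(1079).
With u(x) = x: δ^3 = 664/1079 = 0.61538.
Taking the cube root: δ = 0.61538^(1/3) ≈ 0.851.

δ ≈ 0.851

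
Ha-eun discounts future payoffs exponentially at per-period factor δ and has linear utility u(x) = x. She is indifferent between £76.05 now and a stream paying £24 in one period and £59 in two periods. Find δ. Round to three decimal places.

Equating present values: 76.05 = 24δ + 59δ².
So 59δ² + 24δ − 76.05 = 0.
δ = (−24 + √(24² + 4·59·76.05)) / (2·59) = (−24 + √18523.80) / 118 ≈ 0.950.

δ ≈ 0.950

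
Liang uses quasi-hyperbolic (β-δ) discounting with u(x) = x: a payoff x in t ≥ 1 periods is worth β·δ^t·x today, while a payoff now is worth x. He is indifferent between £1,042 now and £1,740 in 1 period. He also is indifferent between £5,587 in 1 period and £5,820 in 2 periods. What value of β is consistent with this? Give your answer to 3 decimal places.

β ≈ 0.624

The second indifference involves only future payoffs, so β cancels: β·δ^1·5587 = β·δ^2·5820, giving δ = 5587/5820 = 0.95997.
Now use the now-vs-future pair: 1042 = β·δ·1740 gives β = 1042/(0.95997·1740) ≈ 0.624.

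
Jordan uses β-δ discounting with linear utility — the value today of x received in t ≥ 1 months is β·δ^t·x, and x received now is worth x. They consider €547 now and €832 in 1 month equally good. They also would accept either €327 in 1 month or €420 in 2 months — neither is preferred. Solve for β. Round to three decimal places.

The second indifference involves only future payoffs, so β cancels: β·δ^1·327 = β·δ^2·420, giving δ = 327/420 = 0.77857.
The first indifference: 547 = β·δ·832, so β = 547/(δ·832) = 547/(0.77857·832) ≈ 0.844.

β ≈ 0.844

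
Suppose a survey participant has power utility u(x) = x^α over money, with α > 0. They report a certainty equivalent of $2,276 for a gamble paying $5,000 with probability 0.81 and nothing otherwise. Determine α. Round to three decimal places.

α ≈ 0.268

EU(lottery) = 0.81·5000^α + 0.19·0 = 0.81·5000^α.
Equating: 2276^α = 0.81·5000^α, i.e. 0.4552^α = 0.81.
Taking logs: α·ln(2276/5000) = ln(0.81), so α = -0.210721 / -0.787018 ≈ 0.268.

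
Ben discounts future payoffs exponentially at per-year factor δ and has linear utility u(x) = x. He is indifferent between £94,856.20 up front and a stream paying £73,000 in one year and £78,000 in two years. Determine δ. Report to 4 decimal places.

δ ≈ 0.7300

Present value of the stream is 73000·δ + 78000·δ². Indifference gives 73000δ + 78000δ² = 94856.20.
Rearranged: 78000δ² + 73000δ − 94856.20 = 0.
The positive root is δ = [−73000 + √(73000² + 4·78000·94856.20)] / (2·78000) = (−73000 + 186880.000)/156000 ≈ 0.7300.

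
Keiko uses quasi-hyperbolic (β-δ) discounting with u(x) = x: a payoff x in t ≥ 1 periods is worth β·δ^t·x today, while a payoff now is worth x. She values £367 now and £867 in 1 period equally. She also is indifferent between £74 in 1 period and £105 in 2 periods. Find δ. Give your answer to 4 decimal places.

Both payoffs in the second observation are in the future, so β drops out: δ^1·74 = δ^2·105 ⇒ δ = 74/105 = 0.70476.

δ ≈ 0.7048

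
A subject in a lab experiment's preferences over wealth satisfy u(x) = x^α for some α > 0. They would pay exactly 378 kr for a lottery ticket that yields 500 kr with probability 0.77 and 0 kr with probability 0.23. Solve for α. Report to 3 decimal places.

EU(lottery) = 0.77·500^α + 0.23·0 = 0.77·500^α.
Equating: 378^α = 0.77·500^α, i.e. 0.7560^α = 0.77.
α = ln(0.77) / ln(378/500) = -0.261365/-0.279714 ≈ 0.934.

α ≈ 0.934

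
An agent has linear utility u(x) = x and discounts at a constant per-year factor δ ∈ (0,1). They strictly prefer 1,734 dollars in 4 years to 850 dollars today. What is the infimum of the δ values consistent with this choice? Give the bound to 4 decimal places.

The preference means 850 < δ^4·1734.
So δ^4 > 850/1734 = 0.49020; taking the 4th root of both positive sides preserves the inequality.
δ > (850/1734)^(1/4) ≈ 0.8367.

δ > 0.8367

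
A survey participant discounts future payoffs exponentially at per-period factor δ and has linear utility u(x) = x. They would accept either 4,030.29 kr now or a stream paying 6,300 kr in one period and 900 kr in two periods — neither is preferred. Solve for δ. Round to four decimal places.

Present value of the stream is 6300·δ + 900·δ². Indifference gives 6300δ + 900δ² = 4030.29.
Rearranged: 900δ² + 6300δ − 4030.29 = 0.
The positive root is δ = [−6300 + √(6300² + 4·900·4030.29)] / (2·900) = (−6300 + 7362.000)/1800 ≈ 0.5900.

δ ≈ 0.5900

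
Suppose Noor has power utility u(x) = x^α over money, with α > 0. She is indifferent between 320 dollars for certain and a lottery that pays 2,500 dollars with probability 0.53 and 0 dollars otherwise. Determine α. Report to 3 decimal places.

The lottery's expected utility is 0.53·u(2500) + 0.47·u(0) = 0.53·2500^α (since u(0) = 0 for α > 0).
Equating: 320^α = 0.53·2500^α, i.e. 0.1280^α = 0.53.
Taking logs: α·ln(320/2500) = ln(0.53), so α = -0.634878 / -2.055725 ≈ 0.309.

α ≈ 0.309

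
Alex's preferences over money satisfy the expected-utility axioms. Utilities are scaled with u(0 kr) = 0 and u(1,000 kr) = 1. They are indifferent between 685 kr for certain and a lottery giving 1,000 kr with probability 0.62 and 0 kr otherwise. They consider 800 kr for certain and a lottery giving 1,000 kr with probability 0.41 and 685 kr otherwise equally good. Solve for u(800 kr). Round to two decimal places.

0.78

From the first indifference, u(685 kr) = 0.62·u(1,000 kr) + 0.38·u(0 kr) = 0.62·1 + 0.38·0 = 0.62.
Then u(800 kr) = 0.41·u(1,000 kr) + 0.59·u(685 kr) = 0.41·1.00 + 0.59·0.62 = 0.7758.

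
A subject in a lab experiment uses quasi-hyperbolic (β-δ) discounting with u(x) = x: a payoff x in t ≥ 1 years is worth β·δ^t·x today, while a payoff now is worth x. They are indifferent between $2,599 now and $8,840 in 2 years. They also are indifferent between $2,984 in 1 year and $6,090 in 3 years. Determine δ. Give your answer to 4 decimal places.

From the later pair, β·δ^1·2984 = β·δ^3·6090; dividing through, δ^2 = 2984/6090 = 0.48998, so δ = 0.69999.

δ ≈ 0.7000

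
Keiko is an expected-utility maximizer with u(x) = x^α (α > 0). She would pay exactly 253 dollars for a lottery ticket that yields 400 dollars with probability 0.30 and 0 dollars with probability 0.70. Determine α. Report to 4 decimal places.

Since u(0) = 0, the lottery's EU is 0.30·400^α.
Indifference: 253^α = 0.30·400^α, so (253/400)^α = 0.30.
α = ln(0.30) / ln(253/400) = -1.2039728/-0.4580751 ≈ 2.6283.

α ≈ 2.6283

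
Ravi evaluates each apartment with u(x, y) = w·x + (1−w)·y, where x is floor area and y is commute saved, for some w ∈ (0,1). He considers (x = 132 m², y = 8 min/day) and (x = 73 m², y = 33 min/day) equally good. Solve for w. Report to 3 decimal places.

Equating utilities: w·132 + (1−w)·8 = w·73 + (1−w)·33.
Collecting terms: w·59 = (1−w)·25.
The marginal rate of substitution is 25/59, so w = 25/(59+25) = 0.298.

w = 0.298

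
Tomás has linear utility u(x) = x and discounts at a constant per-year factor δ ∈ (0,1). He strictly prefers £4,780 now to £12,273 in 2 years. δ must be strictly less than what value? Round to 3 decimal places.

Under u(x) = x this choice says 4780 > δ^2·12273.
Hence δ^2 < 4780/12273 = 0.38947, and x ↦ x^(1/2) is increasing on (0,∞).
δ < (4780/12273)^(1/2) ≈ 0.624.

δ < 0.624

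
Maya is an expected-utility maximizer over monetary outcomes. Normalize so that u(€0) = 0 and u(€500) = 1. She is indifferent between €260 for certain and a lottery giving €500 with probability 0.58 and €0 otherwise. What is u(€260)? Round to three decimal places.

0.580

The indifference gives u(€260) = 0.58·u(€500) + 0.42·u(€0) = 0.58·1 + 0.42·0 = 0.58.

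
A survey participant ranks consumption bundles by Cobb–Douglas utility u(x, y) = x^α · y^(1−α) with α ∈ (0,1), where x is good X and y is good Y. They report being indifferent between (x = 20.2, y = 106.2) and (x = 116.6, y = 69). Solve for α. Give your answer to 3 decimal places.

The Cobb–Douglas utilities coincide, so 20.2^α·106.2^(1−α) = 116.6^α·69^(1−α).
Rearrange to (20.2/116.6)^α = (69/106.2)^(1−α) and take logs: α·-1.753067 = (1−α)·-0.431218.
So α/(1−α) = (-0.431218)/(-1.753067) = 0.245979, and α = 0.245979/1.245979 ≈ 0.197.

α ≈ 0.197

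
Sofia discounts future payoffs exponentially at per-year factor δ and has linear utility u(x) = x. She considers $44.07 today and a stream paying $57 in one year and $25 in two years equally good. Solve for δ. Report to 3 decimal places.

δ ≈ 0.610

Present value of the stream is 57·δ + 25·δ². Indifference gives 57δ + 25δ² = 44.07.
So 25δ² + 57δ − 44.07 = 0.
By the quadratic formula (taking the positive root), δ = (−57 + √7656.00) / 50 ≈ 0.610.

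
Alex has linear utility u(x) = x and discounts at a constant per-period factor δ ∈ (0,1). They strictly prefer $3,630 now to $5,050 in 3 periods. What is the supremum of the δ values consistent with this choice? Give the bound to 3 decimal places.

Comparing present values: 3630 > δ^3·5050.
Hence δ^3 < 3630/5050 = 0.71881, and x ↦ x^(1/3) is increasing on (0,∞).
δ < (3630/5050)^(1/3) ≈ 0.896.

δ < 0.896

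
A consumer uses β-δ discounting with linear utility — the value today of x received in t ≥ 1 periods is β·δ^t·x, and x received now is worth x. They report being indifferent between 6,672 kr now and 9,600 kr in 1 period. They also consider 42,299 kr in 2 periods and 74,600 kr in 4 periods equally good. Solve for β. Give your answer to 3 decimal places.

The second indifference involves only future payoffs, so β cancels: β·δ^2·42299 = β·δ^4·74600, giving δ^2 = 42299/74600 = 0.56701, so δ = 0.75300.
Substituting δ into 6672 = β·δ·9600: β = 6672/(7228.811) ≈ 0.923.

β ≈ 0.923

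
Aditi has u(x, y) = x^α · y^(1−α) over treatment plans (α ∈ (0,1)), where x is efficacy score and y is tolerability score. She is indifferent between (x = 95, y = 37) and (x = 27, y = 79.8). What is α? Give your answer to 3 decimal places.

Set the two utilities equal: 95^α·37^(1−α) = 27^α·79.8^(1−α).
Rearrange to (95/27)^α = (79.8/37)^(1−α) and take logs: α·1.258040 = (1−α)·0.768606.
So α/(1−α) = (0.768606)/(1.258040) = 0.610955, and α = 0.610955/1.610955 ≈ 0.379.

α ≈ 0.379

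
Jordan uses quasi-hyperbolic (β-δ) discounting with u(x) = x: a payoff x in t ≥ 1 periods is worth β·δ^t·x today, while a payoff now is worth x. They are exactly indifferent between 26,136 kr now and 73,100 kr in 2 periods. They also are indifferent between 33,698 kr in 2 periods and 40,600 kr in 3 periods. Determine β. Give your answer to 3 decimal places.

Both payoffs in the second observation are in the future, so β drops out: δ^2·33698 = δ^3·40600 ⇒ δ = 33698/40600 = 0.83000.
The first indifference: 26136 = β·δ^2·73100, so β = 26136/(δ^2·73100) = 26136/(0.68890·73100) ≈ 0.519.

β ≈ 0.519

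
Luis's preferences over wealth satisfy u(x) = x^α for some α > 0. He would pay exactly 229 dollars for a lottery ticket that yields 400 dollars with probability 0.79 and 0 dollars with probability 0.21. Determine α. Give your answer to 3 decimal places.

α ≈ 0.423

The lottery's expected utility is 0.79·u(400) + 0.21·u(0) = 0.79·400^α (since u(0) = 0 for α > 0).
Setting u(229) equal to that: 229^α = 0.79·400^α ⇒ (229/400)^α = 0.79.
Take logs: α = ln 0.79 / ln(229/400) ≈ 0.42264.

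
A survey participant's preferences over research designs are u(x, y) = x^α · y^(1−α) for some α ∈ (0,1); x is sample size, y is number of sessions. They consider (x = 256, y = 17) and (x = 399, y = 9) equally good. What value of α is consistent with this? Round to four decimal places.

α ≈ 0.5890

Set the two utilities equal: 256^α·17^(1−α) = 399^α·9^(1−α).
Rearrange to (256/399)^α = (9/17)^(1−α) and take logs: α·-0.4437840 = (1−α)·-0.6359888.
With A = -0.4437840 and B = -0.6359888: α·A = (1−α)·B, so α = B/(A+B) = -0.6359888/-1.0797728 ≈ 0.5890.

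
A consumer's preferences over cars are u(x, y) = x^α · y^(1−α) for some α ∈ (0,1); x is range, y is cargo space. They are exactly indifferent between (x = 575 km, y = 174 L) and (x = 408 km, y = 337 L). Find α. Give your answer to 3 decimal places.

Indifference: 575^α · 174^(1−α) = 408^α · 337^(1−α).
Taking logs: α·ln 575 + (1−α)·ln 174 = α·ln 408 + (1−α)·ln 337, i.e. α·0.343103 = (1−α)·0.661028.
So α/(1−α) = (0.661028)/(0.343103) = 1.926617, and α = 1.926617/2.926617 ≈ 0.658.

α ≈ 0.658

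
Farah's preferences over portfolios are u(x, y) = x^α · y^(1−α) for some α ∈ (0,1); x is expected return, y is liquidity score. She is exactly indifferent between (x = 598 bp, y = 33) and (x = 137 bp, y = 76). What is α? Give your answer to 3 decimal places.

The Cobb–Douglas utilities coincide, so 598^α·33^(1−α) = 137^α·76^(1−α).
(598/137)^α = (76/33)^(1−α); take logs: α·ln(598/137) = (1−α)·ln(76/33), i.e. α·1.473610 = (1−α)·0.834226.
With A = 1.473610 and B = 0.834226: α·A = (1−α)·B, so α = B/(A+B) = 0.834226/2.307836 ≈ 0.361.

α ≈ 0.361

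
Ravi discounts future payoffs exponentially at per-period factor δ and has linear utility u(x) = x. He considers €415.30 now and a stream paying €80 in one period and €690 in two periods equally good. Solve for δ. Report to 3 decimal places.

δ ≈ 0.720

Equating present values: 415.30 = 80δ + 690δ².
Rearranged: 690δ² + 80δ − 415.30 = 0.
By the quadratic formula (taking the positive root), δ = (−80 + √1152628.00) / 1380 ≈ 0.720.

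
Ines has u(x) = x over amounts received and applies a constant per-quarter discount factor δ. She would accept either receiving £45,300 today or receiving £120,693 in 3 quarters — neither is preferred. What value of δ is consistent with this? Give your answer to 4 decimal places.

δ ≈ 0.7213

The payoff in 3 quarters is discounted by δ^3, so u(45300) = δ^3·u(120693) and δ^3 = u(45300)/u(120693).
With u(x) = x: δ^3 = 45300/120693 = 0.37533.
Taking the cube root: δ = 0.37533^(1/3) ≈ 0.7213.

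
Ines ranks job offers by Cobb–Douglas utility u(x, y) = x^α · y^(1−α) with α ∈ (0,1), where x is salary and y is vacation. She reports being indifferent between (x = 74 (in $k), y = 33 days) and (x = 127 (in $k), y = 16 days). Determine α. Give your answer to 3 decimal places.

α ≈ 0.573

Set the two utilities equal: 74^α·33^(1−α) = 127^α·16^(1−α).
(74/127)^α = (16/33)^(1−α); take logs: α·ln(74/127) = (1−α)·ln(16/33), i.e. α·-0.540122 = (1−α)·-0.723919.
Thus α·(-1.264041) = -0.723919, so α = -0.723919/-1.264041 ≈ 0.573.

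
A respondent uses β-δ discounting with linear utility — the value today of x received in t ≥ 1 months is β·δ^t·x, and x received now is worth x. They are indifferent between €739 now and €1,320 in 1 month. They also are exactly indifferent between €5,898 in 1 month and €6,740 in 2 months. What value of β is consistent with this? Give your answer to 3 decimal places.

β ≈ 0.640

Both payoffs in the second observation are in the future, so β drops out: δ^1·5898 = δ^2·6740 ⇒ δ = 5898/6740 = 0.87507.
The first indifference: 739 = β·δ·1320, so β = 739/(δ·1320) = 739/(0.87507·1320) ≈ 0.640.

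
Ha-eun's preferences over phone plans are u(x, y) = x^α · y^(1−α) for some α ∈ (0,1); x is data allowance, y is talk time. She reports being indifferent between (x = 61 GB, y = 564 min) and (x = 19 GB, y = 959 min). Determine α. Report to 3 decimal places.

α ≈ 0.313

The Cobb–Douglas utilities coincide, so 61^α·564^(1−α) = 19^α·959^(1−α).
Rearrange to (61/19)^α = (959/564)^(1−α) and take logs: α·1.166435 = (1−α)·0.530837.
Thus α·(1.697272) = 0.530837, so α = 0.530837/1.697272 ≈ 0.313.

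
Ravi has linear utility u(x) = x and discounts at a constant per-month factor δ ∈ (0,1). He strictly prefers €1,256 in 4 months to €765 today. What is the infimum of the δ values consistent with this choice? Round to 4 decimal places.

The preference means 765 < δ^4·1256.
So δ^4 > 765/1256 = 0.60908; taking the 4th root of both positive sides preserves the inequality.
δ > 0.60908^(1/4) = 0.8834.

δ > 0.8834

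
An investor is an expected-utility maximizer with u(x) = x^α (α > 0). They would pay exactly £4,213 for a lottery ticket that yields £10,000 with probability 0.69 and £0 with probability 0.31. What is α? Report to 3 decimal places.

Since u(0) = 0, the lottery's EU is 0.69·10000^α.
Setting u(4213) equal to that: 4213^α = 0.69·10000^α ⇒ (4213/10000)^α = 0.69.
Take logs: α = ln 0.69 / ln(4213/10000) ≈ 0.42927.

α ≈ 0.429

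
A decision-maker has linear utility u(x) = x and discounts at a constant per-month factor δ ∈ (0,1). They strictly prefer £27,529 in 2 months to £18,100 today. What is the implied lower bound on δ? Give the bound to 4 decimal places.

The preference means 18100 < δ^2·27529.
Hence δ^2 > 18100/27529 = 0.65749, and x ↦ x^(1/2) is increasing on (0,∞).
δ > (18100/27529)^(1/2) ≈ 0.8109.

δ > 0.8109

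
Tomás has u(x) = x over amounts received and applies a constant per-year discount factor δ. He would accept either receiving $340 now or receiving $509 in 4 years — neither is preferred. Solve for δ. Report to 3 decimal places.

Indifference means u(340) = δ^4 · u(509), so δ^4 = u(340)/u(509).
With u(x) = x: δ^4 = 340/509 = 0.66798.
Taking the 4th root: δ = 0.66798^(1/4) ≈ 0.904.

δ ≈ 0.904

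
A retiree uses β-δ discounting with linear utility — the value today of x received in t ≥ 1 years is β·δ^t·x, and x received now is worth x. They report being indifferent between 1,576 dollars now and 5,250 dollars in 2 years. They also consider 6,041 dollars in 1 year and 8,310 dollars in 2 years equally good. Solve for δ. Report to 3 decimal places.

δ ≈ 0.727

From the later pair, β·δ^1·6041 = β·δ^2·8310; dividing through, δ = 6041/8310 = 0.72696.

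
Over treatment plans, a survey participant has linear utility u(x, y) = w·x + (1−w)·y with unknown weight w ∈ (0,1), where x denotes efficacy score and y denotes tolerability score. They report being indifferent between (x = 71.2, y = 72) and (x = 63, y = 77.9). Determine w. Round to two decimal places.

w = 0.42

Indifference: w·71.2 + (1−w)·72 = w·63 + (1−w)·77.9.
Collecting terms: w·8.2 = (1−w)·5.9.
So w/(1−w) = 5.9/8.2 = 0.7195, giving w = 5.9/(8.2+5.9) = 0.42.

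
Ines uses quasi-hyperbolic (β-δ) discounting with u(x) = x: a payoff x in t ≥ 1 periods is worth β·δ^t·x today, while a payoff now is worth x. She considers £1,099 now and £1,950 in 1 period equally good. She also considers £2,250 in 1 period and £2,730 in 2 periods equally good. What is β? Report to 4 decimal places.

β ≈ 0.6838

The second indifference involves only future payoffs, so β cancels: β·δ^1·2250 = β·δ^2·2730, giving δ = 2250/2730 = 0.82418.
Substituting δ into 1099 = β·δ·1950: β = 1099/(1607.143) ≈ 0.6838.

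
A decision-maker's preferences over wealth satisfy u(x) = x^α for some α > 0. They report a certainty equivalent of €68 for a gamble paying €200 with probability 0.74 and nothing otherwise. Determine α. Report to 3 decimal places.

α ≈ 0.279

EU(lottery) = 0.74·200^α + 0.26·0 = 0.74·200^α.
Setting u(68) equal to that: 68^α = 0.74·200^α ⇒ (68/200)^α = 0.74.
Taking logs: α·ln(68/200) = ln(0.74), so α = -0.301105 / -1.078810 ≈ 0.279.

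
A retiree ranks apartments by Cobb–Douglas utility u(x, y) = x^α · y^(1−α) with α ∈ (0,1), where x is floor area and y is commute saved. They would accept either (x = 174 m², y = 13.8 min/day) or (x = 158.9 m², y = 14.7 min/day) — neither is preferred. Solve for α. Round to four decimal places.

Indifference: 174^α · 13.8^(1−α) = 158.9^α · 14.7^(1−α).
(174/158.9)^α = (14.7/13.8)^(1−α); take logs: α·ln(174/158.9) = (1−α)·ln(14.7/13.8), i.e. α·0.0907802 = (1−α)·0.0631789.
With A = 0.0907802 and B = 0.0631789: α·A = (1−α)·B, so α = B/(A+B) = 0.0631789/0.1539591 ≈ 0.4104.

α ≈ 0.4104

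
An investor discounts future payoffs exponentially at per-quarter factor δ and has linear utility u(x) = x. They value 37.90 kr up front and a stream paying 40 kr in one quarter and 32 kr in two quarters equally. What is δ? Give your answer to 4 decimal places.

δ ≈ 0.6300

Present value of the stream is 40·δ + 32·δ². Indifference gives 40δ + 32δ² = 37.90.
Rearranged: 32δ² + 40δ − 37.90 = 0.
The positive root is δ = [−40 + √(40² + 4·32·37.90)] / (2·32) = (−40 + 80.319)/64 ≈ 0.6300.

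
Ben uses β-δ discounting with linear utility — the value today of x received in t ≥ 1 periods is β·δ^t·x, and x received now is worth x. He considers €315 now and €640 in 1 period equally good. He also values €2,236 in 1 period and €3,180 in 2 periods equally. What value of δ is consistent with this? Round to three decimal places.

δ ≈ 0.703

Both payoffs in the second observation are in the future, so β drops out: δ^1·2236 = δ^2·3180 ⇒ δ = 2236/3180 = 0.70314.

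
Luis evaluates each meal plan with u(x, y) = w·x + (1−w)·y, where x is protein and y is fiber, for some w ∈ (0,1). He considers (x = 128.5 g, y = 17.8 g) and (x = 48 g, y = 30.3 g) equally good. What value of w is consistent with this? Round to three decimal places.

w = 0.134

Indifference: w·128.5 + (1−w)·17.8 = w·48 + (1−w)·30.3.
w·(128.5−48) = (1−w)·(30.3−17.8), i.e. w·80.5 = (1−w)·12.5.
So w/(1−w) = 12.5/80.5 = 0.1553, giving w = 12.5/(80.5+12.5) = 0.134.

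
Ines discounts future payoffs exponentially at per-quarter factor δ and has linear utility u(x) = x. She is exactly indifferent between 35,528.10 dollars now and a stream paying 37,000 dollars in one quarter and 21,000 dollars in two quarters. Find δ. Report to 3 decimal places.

δ ≈ 0.690

Present value of the stream is 37000·δ + 21000·δ². Indifference gives 37000δ + 21000δ² = 35528.10.
That is, 21000δ² + 37000δ − 35528.10 = 0, a quadratic in δ.
δ = (−37000 + √(37000² + 4·21000·35528.10)) / (2·21000) = (−37000 + √4353360400.00) / 42000 ≈ 0.690.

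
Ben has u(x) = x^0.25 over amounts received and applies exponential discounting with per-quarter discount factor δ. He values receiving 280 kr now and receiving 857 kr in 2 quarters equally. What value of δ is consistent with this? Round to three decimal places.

δ ≈ 0.870

Equating discounted utilities: u(280) = δ^2·u(857) ⇒ δ^2 = u(280)/u(857).
Since u(x) = x^0.25, δ^2 = (280/857)^0.25 = 0.32672^0.25 = 0.75604.
So δ = 0.75604^(1/2) ≈ 0.870.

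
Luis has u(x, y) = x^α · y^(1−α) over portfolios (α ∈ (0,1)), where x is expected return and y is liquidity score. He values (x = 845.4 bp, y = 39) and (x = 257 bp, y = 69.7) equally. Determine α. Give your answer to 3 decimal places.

The Cobb–Douglas utilities coincide, so 845.4^α·39^(1−α) = 257^α·69.7^(1−α).
(845.4/257)^α = (69.7/39)^(1−α); take logs: α·ln(845.4/257) = (1−α)·ln(69.7/39), i.e. α·1.190734 = (1−α)·0.580639.
With A = 1.190734 and B = 0.580639: α·A = (1−α)·B, so α = B/(A+B) = 0.580639/1.771373 ≈ 0.328.

α ≈ 0.328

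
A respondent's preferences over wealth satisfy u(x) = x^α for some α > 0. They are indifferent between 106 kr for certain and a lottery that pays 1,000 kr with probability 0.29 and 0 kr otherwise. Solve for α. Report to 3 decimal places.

α ≈ 0.552

Since u(0) = 0, the lottery's EU is 0.29·1000^α.
Equating: 106^α = 0.29·1000^α, i.e. 0.1060^α = 0.29.
Taking logs: α·ln(106/1000) = ln(0.29), so α = -1.237874 / -2.244316 ≈ 0.552.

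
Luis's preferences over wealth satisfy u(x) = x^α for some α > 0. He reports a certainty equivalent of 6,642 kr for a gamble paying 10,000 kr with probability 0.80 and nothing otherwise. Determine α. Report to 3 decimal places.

α ≈ 0.545

EU(lottery) = 0.80·10000^α + 0.20·0 = 0.80·10000^α.
Setting u(6642) equal to that: 6642^α = 0.80·10000^α ⇒ (6642/10000)^α = 0.80.
Taking logs: α·ln(6642/10000) = ln(0.80), so α = -0.223144 / -0.409172 ≈ 0.545.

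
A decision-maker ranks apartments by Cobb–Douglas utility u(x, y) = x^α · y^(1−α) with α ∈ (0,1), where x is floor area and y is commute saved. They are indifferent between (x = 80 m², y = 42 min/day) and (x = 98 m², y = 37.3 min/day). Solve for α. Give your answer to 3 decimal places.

Indifference: 80^α · 42^(1−α) = 98^α · 37.3^(1−α).
Taking logs: α·ln 80 + (1−α)·ln 42 = α·ln 98 + (1−α)·ln 37.3, i.e. α·-0.202941 = (1−α)·-0.118676.
So α/(1−α) = (-0.118676)/(-0.202941) = 0.584781, and α = 0.584781/1.584781 ≈ 0.369.

α ≈ 0.369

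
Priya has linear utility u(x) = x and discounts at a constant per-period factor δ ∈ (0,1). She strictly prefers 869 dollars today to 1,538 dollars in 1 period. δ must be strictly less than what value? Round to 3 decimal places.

δ < 0.565

Under u(x) = x this choice says 869 > δ·1538.
Dividing through by 1538 gives δ < 0.56502.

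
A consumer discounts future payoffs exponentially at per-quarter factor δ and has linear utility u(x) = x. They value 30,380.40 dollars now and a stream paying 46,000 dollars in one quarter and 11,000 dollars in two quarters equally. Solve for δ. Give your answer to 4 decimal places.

δ ≈ 0.5800

Present value of the stream is 46000·δ + 11000·δ². Indifference gives 46000δ + 11000δ² = 30380.40.
That is, 11000δ² + 46000δ − 30380.40 = 0, a quadratic in δ.
By the quadratic formula (taking the positive root), δ = (−46000 + √3452737600.00) / 22000 ≈ 0.5800.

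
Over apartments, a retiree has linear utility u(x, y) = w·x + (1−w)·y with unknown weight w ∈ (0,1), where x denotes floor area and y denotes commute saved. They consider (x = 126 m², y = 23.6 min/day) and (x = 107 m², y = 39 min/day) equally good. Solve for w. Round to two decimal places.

Equating utilities: w·126 + (1−w)·23.6 = w·107 + (1−w)·39.
Rearranging, 19·w − 15.4·(1−w) = 0.
So w/(1−w) = 15.4/19 = 0.8105, giving w = 15.4/(19+15.4) = 0.45.

w = 0.45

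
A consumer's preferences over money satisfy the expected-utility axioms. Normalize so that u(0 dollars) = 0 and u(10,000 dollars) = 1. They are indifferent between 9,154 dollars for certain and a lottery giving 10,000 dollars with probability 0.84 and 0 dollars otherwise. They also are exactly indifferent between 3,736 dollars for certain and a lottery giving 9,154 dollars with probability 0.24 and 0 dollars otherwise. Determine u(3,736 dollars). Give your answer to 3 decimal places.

From the first indifference, u(9,154 dollars) = 0.84·u(10,000 dollars) + 0.16·u(0 dollars) = 0.84·1 + 0.16·0 = 0.84.
Chaining: u(3,736 dollars) = 0.24·0.84 + 0.76·0.00 = 0.2016.

0.202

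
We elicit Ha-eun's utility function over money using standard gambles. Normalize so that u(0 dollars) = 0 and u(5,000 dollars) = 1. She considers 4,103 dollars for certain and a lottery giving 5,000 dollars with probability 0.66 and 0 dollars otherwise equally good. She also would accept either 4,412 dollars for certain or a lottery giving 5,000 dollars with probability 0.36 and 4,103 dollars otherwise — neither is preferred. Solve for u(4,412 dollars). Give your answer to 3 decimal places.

First, u(4,103 dollars) = 0.66·u(5,000 dollars) + 0.34·u(0 dollars) = 0.66.
Chaining: u(4,412 dollars) = 0.36·1.00 + 0.64·0.66 = 0.7824.

0.782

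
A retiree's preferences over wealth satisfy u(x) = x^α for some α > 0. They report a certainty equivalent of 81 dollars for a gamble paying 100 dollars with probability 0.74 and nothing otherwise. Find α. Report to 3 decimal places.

α ≈ 1.429

Since u(0) = 0, the lottery's EU is 0.74·100^α.
Indifference: 81^α = 0.74·100^α, so (81/100)^α = 0.74.
α = ln(0.74) / ln(81/100) = -0.301105/-0.210721 ≈ 1.429.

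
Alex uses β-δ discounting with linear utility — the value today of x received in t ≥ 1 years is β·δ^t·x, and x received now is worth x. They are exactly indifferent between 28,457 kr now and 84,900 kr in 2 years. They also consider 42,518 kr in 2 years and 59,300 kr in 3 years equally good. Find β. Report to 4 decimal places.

Both payoffs in the second observation are in the future, so β drops out: δ^2·42518 = δ^3·59300 ⇒ δ = 42518/59300 = 0.71700.
Substituting δ into 28457 = β·δ^2·84900: β = 28457/(43645.951) ≈ 0.6520.

β ≈ 0.6520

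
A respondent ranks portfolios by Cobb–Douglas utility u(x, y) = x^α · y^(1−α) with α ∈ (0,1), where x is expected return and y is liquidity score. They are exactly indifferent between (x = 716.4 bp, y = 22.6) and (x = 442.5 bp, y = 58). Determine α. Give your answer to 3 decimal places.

Set the two utilities equal: 716.4^α·22.6^(1−α) = 442.5^α·58^(1−α).
(716.4/442.5)^α = (58/22.6)^(1−α); take logs: α·ln(716.4/442.5) = (1−α)·ln(58/22.6), i.e. α·0.481798 = (1−α)·0.942493.
Thus α·(1.424291) = 0.942493, so α = 0.942493/1.424291 ≈ 0.662.

α ≈ 0.662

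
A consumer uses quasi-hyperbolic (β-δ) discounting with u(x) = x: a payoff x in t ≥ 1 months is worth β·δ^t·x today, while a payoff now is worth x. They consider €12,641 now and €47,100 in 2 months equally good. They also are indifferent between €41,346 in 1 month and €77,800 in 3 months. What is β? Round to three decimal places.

The second indifference involves only future payoffs, so β cancels: β·δ^1·41346 = β·δ^3·77800, giving δ^2 = 41346/77800 = 0.53144, so δ = 0.72900.
The first indifference: 12641 = β·δ^2·47100, so β = 12641/(δ^2·47100) = 12641/(0.53144·47100) ≈ 0.505.

β ≈ 0.505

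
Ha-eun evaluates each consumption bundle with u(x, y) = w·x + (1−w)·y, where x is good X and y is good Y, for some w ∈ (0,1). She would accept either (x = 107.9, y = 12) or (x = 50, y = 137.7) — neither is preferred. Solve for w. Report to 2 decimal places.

w = 0.68

Indifference: w·107.9 + (1−w)·12 = w·50 + (1−w)·137.7.
Collecting terms: w·57.9 = (1−w)·125.7.
So w/(1−w) = 125.7/57.9 = 2.1710, giving w = 125.7/(57.9+125.7) = 0.68.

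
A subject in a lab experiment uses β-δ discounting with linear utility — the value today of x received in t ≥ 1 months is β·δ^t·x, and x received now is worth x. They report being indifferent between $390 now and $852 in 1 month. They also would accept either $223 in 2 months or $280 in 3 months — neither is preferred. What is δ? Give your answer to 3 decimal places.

δ ≈ 0.796

The second indifference involves only future payoffs, so β cancels: β·δ^2·223 = β·δ^3·280, giving δ = 223/280 = 0.79643.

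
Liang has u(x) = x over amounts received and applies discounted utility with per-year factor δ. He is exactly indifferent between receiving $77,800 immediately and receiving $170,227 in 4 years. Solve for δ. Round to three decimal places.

δ ≈ 0.822

The payoff in 4 years is discounted by δ^4, so u(77800) = δ^4·u(170227) and δ^4 = u(77800)/u(170227).
With u(x) = x: δ^4 = 77800/170227 = 0.45704.
Hence δ = (0.45704)^(1/4) = 0.82222.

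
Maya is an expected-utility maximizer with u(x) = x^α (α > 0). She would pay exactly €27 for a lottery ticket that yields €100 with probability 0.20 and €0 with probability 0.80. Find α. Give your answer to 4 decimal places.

The lottery's expected utility is 0.20·u(100) + 0.80·u(0) = 0.20·100^α (since u(0) = 0 for α > 0).
Equating: 27^α = 0.20·100^α, i.e. 0.2700^α = 0.20.
α = ln(0.20) / ln(27/100) = -1.6094379/-1.3093333 ≈ 1.2292.

α ≈ 1.2292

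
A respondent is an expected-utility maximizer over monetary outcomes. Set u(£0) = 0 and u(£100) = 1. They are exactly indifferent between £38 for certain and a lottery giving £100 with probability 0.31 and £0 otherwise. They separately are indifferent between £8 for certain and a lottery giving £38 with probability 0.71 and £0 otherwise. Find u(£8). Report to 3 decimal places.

From the first indifference, u(£38) = 0.31·u(£100) + 0.69·u(£0) = 0.31·1 + 0.69·0 = 0.31.
The second indifference gives u(£8) = 0.71·u(£38) + 0.29·u(£0) = 0.71·0.31 + 0.29·0.00 = 0.2201.

0.220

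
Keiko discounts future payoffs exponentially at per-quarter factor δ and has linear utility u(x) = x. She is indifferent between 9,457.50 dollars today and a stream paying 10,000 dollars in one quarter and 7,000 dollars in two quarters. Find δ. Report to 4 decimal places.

δ ≈ 0.6500

The stream is worth 10000δ + 7000δ² today, so 10000δ + 7000δ² = 9457.50.
So 7000δ² + 10000δ − 9457.50 = 0.
The positive root is δ = [−10000 + √(10000² + 4·7000·9457.50)] / (2·7000) = (−10000 + 19100.000)/14000 ≈ 0.6500.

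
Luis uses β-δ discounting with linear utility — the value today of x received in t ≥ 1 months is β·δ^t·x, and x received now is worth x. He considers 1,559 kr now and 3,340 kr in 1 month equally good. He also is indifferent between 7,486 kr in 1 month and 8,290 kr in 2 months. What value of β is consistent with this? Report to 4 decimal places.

Both payoffs in the second observation are in the future, so β drops out: δ^1·7486 = δ^2·8290 ⇒ δ = 7486/8290 = 0.90302.
Substituting δ into 1559 = β·δ·3340: β = 1559/(3016.072) ≈ 0.5169.

β ≈ 0.5169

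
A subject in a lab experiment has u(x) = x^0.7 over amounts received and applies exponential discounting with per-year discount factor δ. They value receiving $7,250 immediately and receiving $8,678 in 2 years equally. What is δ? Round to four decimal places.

δ ≈ 0.9390

Indifference means u(7250) = δ^2 · u(8678), so δ^2 = u(7250)/u(8678).
Since u(x) = x^0.7, δ^2 = (7250/8678)^0.7 = 0.83545^0.7 = 0.88174.
Hence δ = (0.88174)^(1/2) = 0.939013.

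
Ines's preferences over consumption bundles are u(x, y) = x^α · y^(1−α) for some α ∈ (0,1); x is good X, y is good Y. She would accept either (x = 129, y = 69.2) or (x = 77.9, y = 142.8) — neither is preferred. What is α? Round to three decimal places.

α ≈ 0.590

Set the two utilities equal: 129^α·69.2^(1−α) = 77.9^α·142.8^(1−α).
Rearrange to (129/77.9)^α = (142.8/69.2)^(1−α) and take logs: α·0.504386 = (1−α)·0.724444.
So α/(1−α) = (0.724444)/(0.504386) = 1.436289, and α = 1.436289/2.436289 ≈ 0.590.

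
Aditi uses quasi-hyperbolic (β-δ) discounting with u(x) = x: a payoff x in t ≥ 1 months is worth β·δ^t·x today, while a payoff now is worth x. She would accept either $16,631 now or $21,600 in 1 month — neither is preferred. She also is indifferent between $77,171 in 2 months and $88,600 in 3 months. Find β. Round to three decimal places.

β ≈ 0.884

From the later pair, β·δ^2·77171 = β·δ^3·88600; dividing through, δ = 77171/88600 = 0.87100.
Now use the now-vs-future pair: 16631 = β·δ·21600 gives β = 16631/(0.87100·21600) ≈ 0.884.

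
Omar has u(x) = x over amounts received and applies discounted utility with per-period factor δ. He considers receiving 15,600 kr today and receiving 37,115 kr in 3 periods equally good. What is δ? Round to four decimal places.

δ ≈ 0.7491

The payoff in 3 periods is discounted by δ^3, so u(15600) = δ^3·u(37115) and δ^3 = u(15600)/u(37115).
With u(x) = x: δ^3 = 15600/37115 = 0.42032.
Taking the cube root: δ = 0.42032^(1/3) ≈ 0.7491.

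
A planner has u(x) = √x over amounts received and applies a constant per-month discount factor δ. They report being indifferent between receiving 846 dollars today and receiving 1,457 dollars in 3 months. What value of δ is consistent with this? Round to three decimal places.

δ ≈ 0.913

The payoff in 3 months is discounted by δ^3, so u(846) = δ^3·u(1457) and δ^3 = u(846)/u(1457).
With u(x) = √x: δ^3 = √846/√1457 = √(846/1457) = 0.76200.
Taking the cube root: δ = 0.76200^(1/3) ≈ 0.913.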